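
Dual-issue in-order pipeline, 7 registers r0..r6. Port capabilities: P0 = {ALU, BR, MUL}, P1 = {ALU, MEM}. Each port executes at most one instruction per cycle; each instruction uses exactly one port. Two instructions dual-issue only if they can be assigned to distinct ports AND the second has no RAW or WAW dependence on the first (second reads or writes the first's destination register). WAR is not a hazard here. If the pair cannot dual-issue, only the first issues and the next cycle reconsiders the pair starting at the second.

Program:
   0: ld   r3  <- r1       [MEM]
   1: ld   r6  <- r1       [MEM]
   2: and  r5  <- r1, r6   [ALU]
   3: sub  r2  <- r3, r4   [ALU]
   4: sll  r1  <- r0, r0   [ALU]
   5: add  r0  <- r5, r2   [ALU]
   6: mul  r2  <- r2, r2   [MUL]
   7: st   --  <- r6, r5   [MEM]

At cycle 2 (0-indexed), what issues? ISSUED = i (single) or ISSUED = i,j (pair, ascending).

ISSUED = 2,3

  cy0 -> i0 (ld.MEM) no-port MEM/MEM
  cy1 -> i1 (ld.MEM) RAW r6
  cy2 -> i2,i3 (and.ALU+sub.ALU) dual
  cy3 -> i4,i5 (sll.ALU+add.ALU) dual
  cy4 -> i6,i7 (mul.MUL+st.MEM) dual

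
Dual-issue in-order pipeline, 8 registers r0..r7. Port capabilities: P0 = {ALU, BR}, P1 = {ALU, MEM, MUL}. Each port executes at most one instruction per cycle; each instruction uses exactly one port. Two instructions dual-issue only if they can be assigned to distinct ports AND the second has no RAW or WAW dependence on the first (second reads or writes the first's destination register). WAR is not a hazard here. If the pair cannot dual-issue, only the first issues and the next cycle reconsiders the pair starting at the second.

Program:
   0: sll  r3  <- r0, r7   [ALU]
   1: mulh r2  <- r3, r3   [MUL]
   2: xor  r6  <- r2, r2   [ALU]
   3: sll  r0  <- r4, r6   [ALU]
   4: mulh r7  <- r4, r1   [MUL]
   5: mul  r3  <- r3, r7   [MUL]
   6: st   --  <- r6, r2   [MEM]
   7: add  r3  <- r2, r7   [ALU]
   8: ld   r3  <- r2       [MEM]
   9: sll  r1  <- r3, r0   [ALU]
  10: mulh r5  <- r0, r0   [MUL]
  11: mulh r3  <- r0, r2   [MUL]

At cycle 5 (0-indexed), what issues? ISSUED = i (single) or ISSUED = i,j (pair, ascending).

  cy0 -> i0 (sll.ALU) RAW r3
  cy1 -> i1 (mulh.MUL) RAW r2
  cy2 -> i2 (xor.ALU) RAW r6
  cy3 -> i3,i4 (sll.ALU+mulh.MUL) dual
  cy4 -> i5 (mul.MUL) no-port MUL/MEM
  cy5 -> i6,i7 (st.MEM+add.ALU) dual
  cy6 -> i8 (ld.MEM) RAW r3
  cy7 -> i9,i10 (sll.ALU+mulh.MUL) dual
  cy8 -> i11 (mulh.MUL) tail

ISSUED = 6,7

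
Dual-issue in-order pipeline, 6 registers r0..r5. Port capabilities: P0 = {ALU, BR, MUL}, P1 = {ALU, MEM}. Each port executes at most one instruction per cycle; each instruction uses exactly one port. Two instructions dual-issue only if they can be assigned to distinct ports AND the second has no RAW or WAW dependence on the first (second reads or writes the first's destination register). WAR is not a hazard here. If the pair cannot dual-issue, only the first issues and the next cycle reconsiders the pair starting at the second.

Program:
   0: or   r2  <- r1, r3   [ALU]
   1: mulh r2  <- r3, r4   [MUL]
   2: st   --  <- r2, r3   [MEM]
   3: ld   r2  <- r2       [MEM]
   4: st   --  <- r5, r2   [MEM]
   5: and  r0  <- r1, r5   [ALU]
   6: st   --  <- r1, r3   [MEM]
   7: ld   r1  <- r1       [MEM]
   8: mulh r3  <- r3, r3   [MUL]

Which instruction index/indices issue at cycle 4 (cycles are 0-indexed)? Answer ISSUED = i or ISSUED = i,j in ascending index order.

ISSUED = 4,5

t=0 i0:or.ALU ; WAW r2
t=1 i1:mulh.MUL ; RAW r2
t=2 i2:st.MEM ; no-port MEM/MEM
t=3 i3:ld.MEM ; no-port MEM/MEM
t=4 i4&i5:st.MEM/and.ALU ; dual
t=5 i6:st.MEM ; no-port MEM/MEM
t=6 i7&i8:ld.MEM/mulh.MUL ; dual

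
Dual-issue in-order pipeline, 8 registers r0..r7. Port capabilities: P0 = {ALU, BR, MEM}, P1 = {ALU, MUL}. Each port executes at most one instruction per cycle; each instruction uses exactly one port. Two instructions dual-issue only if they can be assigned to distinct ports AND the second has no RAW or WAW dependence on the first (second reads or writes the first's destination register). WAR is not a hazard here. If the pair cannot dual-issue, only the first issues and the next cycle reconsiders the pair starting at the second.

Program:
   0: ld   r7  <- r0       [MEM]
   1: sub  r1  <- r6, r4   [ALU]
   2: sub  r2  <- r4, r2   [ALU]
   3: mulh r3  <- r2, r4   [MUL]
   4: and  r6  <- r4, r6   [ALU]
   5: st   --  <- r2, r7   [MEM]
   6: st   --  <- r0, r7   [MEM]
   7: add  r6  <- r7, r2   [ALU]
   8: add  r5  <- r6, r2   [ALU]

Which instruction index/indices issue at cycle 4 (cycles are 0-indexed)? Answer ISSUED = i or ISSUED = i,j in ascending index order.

#0 head=0: ld.MEM+sub.ALU i0+i1 2-wide
#1 head=2: sub.ALU i2 RAW r2
#2 head=3: mulh.MUL+and.ALU i3+i4 2-wide
#3 head=5: st.MEM i5 no-port MEM/MEM
#4 head=6: st.MEM+add.ALU i6+i7 2-wide
#5 head=8: add.ALU i8 tail

ISSUED = 6,7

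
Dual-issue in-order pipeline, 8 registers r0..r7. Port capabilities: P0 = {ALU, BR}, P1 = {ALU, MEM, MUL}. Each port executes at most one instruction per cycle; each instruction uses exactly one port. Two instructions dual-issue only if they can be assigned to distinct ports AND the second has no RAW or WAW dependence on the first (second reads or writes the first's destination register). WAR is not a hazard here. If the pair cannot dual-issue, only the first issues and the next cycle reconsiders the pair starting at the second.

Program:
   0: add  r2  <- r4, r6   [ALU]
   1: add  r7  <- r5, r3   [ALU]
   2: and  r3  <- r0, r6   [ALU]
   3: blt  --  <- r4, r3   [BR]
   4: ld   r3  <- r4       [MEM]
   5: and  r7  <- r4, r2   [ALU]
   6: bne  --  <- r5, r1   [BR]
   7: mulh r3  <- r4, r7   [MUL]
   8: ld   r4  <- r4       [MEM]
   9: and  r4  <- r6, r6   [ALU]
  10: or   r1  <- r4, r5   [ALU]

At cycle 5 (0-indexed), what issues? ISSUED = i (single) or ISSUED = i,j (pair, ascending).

ISSUED = 8

[0] i0,i1  add add  -- 2-wide
[1] i2  and  -- RAW r3
[2] i3,i4  blt ld  -- 2-wide
[3] i5,i6  and bne  -- 2-wide
[4] i7  mulh  -- no-port MUL/MEM
[5] i8  ld  -- WAW r4
[6] i9  and  -- RAW r4
[7] i10  or  -- tail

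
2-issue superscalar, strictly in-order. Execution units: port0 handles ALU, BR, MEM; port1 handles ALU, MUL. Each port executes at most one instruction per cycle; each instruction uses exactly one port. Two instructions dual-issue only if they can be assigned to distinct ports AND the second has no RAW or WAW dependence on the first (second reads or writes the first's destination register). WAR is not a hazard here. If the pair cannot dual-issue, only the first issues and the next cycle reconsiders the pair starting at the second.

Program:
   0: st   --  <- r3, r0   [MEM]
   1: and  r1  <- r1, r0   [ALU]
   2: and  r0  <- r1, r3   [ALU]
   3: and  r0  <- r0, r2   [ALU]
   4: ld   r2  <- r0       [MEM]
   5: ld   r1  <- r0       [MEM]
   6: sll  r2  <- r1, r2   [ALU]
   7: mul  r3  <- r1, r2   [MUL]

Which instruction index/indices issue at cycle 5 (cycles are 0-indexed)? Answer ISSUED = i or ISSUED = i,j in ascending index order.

ISSUED = 6

c0: i0+i1 st.MEM and.ALU  2-wide
c1: i2 and.ALU  RAW+WAW r0
c2: i3 and.ALU  RAW r0
c3: i4 ld.MEM  no-port MEM/MEM
c4: i5 ld.MEM  RAW r1
c5: i6 sll.ALU  RAW r2
c6: i7 mul.MUL  tail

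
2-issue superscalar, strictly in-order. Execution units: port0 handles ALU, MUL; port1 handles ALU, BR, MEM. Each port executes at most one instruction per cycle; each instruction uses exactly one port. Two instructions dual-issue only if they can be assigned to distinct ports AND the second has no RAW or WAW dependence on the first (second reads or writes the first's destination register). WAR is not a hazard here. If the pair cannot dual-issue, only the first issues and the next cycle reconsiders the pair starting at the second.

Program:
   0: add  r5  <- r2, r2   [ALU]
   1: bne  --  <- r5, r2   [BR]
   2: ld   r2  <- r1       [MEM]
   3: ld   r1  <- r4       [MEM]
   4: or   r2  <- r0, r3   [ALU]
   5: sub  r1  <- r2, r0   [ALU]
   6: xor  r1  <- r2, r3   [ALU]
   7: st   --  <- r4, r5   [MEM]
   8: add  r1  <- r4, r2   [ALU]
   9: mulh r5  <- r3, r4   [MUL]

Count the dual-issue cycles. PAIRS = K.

0. add @i0  | RAW r5
1. bne @i1  | no-port BR/MEM
2. ld @i2  | no-port MEM/MEM
3. ld/or @i3+i4  | 2-wide
4. sub @i5  | WAW r1
5. xor/st @i6+i7  | 2-wide
6. add/mulh @i8+i9  | 2-wide

PAIRS = 3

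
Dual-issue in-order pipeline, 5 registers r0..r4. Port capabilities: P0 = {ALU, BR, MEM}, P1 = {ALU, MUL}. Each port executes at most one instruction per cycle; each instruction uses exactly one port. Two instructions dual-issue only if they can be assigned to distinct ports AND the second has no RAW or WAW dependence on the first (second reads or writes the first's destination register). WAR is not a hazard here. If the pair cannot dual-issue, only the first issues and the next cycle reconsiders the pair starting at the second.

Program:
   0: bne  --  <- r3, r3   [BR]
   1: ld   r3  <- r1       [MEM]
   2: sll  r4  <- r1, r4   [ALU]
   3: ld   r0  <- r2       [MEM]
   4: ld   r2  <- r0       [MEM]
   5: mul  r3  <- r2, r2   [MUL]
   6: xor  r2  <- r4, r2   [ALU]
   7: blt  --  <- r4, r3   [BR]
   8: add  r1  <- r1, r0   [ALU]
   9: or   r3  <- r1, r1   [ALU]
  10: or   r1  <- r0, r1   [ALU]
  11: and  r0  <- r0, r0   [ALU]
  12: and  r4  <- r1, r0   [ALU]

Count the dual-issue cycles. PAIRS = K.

#0 head=0: bne.BR i0 no-port BR/MEM
#1 head=1: ld.MEM+sll.ALU i1/i2 2-wide
#2 head=3: ld.MEM i3 no-port MEM/MEM
#3 head=4: ld.MEM i4 RAW r2
#4 head=5: mul.MUL+xor.ALU i5/i6 2-wide
#5 head=7: blt.BR+add.ALU i7/i8 2-wide
#6 head=9: or.ALU+or.ALU i9/i10 2-wide
#7 head=11: and.ALU i11 RAW r0
#8 head=12: and.ALU i12 tail

PAIRS = 4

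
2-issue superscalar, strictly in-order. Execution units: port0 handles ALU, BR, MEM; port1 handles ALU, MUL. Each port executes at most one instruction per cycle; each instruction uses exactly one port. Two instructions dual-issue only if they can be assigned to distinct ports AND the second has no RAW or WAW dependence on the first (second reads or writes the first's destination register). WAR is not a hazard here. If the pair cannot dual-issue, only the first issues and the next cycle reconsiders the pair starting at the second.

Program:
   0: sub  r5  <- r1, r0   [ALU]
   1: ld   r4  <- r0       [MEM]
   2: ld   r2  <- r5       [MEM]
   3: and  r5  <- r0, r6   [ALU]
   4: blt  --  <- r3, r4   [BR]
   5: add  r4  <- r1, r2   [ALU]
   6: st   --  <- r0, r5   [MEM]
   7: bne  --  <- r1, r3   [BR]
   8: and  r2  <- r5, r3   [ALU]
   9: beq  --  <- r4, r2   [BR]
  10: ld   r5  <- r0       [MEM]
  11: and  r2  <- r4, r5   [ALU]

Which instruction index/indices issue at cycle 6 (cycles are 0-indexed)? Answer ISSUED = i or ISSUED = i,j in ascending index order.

ISSUED = 10

#0 head=0: sub.ALU;ld.MEM i0,i1 pair
#1 head=2: ld.MEM;and.ALU i2,i3 pair
#2 head=4: blt.BR;add.ALU i4,i5 pair
#3 head=6: st.MEM i6 no-port MEM/BR
#4 head=7: bne.BR;and.ALU i7,i8 pair
#5 head=9: beq.BR i9 no-port BR/MEM
#6 head=10: ld.MEM i10 RAW r5
#7 head=11: and.ALU i11 tail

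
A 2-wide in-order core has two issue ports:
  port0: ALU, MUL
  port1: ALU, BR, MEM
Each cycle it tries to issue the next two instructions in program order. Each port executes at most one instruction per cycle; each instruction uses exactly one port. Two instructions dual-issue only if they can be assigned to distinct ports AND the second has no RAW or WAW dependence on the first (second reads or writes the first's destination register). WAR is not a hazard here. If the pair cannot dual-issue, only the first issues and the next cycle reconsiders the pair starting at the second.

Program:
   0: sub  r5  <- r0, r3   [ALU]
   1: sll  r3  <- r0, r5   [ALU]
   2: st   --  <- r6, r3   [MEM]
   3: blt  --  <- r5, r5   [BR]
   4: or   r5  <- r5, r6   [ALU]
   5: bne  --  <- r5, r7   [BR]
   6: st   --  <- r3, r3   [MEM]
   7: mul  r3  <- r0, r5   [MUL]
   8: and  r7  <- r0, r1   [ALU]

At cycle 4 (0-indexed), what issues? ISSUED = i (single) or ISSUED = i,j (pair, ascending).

ISSUED = 5

[0] i0  sub.ALU  -- RAW r5
[1] i1  sll.ALU  -- RAW r3
[2] i2  st.MEM  -- no-port MEM/BR
[3] i3/i4  blt.BR+or.ALU  -- pair
[4] i5  bne.BR  -- no-port BR/MEM
[5] i6/i7  st.MEM+mul.MUL  -- pair
[6] i8  and.ALU  -- tail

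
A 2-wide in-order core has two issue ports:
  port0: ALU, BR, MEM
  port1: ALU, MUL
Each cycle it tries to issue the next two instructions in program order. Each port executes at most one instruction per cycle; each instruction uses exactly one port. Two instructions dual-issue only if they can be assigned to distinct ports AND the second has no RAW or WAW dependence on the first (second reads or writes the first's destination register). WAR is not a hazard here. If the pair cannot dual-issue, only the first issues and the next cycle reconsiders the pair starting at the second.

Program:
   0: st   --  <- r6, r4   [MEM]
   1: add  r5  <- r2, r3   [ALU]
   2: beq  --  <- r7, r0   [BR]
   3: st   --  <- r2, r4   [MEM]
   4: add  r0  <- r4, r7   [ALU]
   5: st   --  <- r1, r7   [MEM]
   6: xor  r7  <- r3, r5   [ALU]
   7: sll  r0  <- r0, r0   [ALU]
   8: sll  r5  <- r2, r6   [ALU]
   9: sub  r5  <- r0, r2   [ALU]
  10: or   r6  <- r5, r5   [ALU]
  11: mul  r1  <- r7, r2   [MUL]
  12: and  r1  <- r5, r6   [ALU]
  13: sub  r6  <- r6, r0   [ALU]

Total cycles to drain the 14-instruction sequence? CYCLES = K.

CYCLES = 8

  cy0 -> i0+i1 (st.MEM+add.ALU) dual
  cy1 -> i2 (beq.BR) no-port BR/MEM
  cy2 -> i3+i4 (st.MEM+add.ALU) dual
  cy3 -> i5+i6 (st.MEM+xor.ALU) dual
  cy4 -> i7+i8 (sll.ALU+sll.ALU) dual
  cy5 -> i9 (sub.ALU) RAW r5
  cy6 -> i10+i11 (or.ALU+mul.MUL) dual
  cy7 -> i12+i13 (and.ALU+sub.ALU) dual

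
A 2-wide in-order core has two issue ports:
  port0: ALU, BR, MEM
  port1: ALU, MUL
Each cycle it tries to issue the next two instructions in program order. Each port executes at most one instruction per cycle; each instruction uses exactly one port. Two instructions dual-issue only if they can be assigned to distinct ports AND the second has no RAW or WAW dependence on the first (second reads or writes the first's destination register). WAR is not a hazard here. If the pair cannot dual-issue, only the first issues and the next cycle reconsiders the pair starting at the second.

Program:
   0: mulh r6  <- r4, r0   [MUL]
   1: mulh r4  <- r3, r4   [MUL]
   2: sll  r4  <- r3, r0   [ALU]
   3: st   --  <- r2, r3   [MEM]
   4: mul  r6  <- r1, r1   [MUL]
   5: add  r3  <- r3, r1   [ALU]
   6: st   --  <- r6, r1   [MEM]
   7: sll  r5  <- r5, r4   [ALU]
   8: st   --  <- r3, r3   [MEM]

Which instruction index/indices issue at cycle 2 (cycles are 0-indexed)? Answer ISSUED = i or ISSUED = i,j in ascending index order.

ISSUED = 2,3

c0: i0 mulh  no-port MUL/MUL
c1: i1 mulh  WAW r4
c2: i2&i3 sll+st  pair
c3: i4&i5 mul+add  pair
c4: i6&i7 st+sll  pair
c5: i8 st  tail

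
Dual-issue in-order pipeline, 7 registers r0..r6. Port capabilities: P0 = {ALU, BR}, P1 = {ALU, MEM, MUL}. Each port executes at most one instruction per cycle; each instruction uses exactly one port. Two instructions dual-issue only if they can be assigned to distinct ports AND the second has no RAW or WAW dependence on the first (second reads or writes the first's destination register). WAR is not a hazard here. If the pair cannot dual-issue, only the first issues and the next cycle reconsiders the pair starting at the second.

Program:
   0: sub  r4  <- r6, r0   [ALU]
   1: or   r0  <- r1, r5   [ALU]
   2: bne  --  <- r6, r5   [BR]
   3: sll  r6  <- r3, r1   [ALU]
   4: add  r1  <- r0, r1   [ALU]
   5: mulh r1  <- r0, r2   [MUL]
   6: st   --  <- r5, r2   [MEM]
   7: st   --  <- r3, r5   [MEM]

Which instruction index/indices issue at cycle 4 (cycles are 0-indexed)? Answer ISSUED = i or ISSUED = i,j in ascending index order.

[0] i0&i1  sub.ALU or.ALU  -- 2-wide
[1] i2&i3  bne.BR sll.ALU  -- 2-wide
[2] i4  add.ALU  -- WAW r1
[3] i5  mulh.MUL  -- no-port MUL/MEM
[4] i6  st.MEM  -- no-port MEM/MEM
[5] i7  st.MEM  -- tail

ISSUED = 6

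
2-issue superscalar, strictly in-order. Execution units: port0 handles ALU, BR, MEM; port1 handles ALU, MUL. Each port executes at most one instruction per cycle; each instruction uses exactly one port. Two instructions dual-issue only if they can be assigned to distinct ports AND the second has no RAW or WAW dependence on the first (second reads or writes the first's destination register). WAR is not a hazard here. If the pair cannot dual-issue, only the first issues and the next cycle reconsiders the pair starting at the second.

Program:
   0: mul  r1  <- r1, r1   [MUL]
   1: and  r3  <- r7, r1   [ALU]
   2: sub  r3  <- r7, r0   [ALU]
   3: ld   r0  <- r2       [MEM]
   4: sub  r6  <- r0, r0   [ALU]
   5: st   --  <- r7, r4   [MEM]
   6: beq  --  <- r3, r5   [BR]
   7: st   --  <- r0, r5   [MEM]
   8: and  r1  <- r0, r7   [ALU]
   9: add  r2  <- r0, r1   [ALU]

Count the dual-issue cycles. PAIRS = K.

PAIRS = 3

0. mul.MUL @i0  | RAW r1
1. and.ALU @i1  | WAW r3
2. sub.ALU+ld.MEM @i2&i3  | pair
3. sub.ALU+st.MEM @i4&i5  | pair
4. beq.BR @i6  | no-port BR/MEM
5. st.MEM+and.ALU @i7&i8  | pair
6. add.ALU @i9  | tail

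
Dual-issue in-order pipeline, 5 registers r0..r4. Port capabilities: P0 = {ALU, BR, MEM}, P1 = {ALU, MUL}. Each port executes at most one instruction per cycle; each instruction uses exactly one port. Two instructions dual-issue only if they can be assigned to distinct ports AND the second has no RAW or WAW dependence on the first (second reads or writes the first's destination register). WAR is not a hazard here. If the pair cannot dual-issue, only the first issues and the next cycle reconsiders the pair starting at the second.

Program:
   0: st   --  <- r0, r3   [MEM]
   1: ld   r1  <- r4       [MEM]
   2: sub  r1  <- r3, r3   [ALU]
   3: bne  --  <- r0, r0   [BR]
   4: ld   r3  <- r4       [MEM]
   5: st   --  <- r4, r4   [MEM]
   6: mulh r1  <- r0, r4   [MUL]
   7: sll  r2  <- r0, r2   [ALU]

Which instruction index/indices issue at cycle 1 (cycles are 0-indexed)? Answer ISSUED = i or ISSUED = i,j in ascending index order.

0. st @i0  | no-port MEM/MEM
1. ld @i1  | WAW r1
2. sub/bne @i2&i3  | dual
3. ld @i4  | no-port MEM/MEM
4. st/mulh @i5&i6  | dual
5. sll @i7  | tail

ISSUED = 1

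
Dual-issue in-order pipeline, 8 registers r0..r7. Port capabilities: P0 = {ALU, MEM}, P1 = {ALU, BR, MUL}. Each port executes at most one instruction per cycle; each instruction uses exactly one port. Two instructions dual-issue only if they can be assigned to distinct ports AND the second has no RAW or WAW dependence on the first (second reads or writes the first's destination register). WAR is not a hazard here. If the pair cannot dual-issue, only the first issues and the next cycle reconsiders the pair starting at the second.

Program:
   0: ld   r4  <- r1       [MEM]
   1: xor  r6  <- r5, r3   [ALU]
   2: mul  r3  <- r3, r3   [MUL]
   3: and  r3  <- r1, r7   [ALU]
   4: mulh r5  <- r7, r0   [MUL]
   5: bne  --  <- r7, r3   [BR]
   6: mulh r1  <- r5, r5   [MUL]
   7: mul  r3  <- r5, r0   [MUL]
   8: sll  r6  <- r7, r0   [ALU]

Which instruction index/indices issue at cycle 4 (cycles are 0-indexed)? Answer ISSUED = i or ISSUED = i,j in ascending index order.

ISSUED = 6

t=0 i0+i1:ld/xor ; pair
t=1 i2:mul ; WAW r3
t=2 i3+i4:and/mulh ; pair
t=3 i5:bne ; no-port BR/MUL
t=4 i6:mulh ; no-port MUL/MUL
t=5 i7+i8:mul/sll ; pair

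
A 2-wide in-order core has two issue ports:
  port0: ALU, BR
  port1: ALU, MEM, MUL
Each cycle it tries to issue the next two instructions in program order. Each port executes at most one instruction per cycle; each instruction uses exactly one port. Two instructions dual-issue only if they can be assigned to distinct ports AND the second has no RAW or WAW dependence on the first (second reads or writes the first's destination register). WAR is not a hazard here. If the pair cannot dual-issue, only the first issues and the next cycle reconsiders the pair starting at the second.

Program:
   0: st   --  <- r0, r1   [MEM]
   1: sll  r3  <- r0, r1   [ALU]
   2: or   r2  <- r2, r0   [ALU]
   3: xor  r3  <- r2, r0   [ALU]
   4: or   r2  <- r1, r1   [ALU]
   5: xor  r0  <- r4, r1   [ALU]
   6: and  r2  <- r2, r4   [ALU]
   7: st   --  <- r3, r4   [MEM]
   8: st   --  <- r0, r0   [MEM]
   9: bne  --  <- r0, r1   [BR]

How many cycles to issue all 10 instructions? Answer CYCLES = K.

0. st+sll @i0&i1  | dual
1. or @i2  | RAW r2
2. xor+or @i3&i4  | dual
3. xor+and @i5&i6  | dual
4. st @i7  | no-port MEM/MEM
5. st+bne @i8&i9  | dual

CYCLES = 6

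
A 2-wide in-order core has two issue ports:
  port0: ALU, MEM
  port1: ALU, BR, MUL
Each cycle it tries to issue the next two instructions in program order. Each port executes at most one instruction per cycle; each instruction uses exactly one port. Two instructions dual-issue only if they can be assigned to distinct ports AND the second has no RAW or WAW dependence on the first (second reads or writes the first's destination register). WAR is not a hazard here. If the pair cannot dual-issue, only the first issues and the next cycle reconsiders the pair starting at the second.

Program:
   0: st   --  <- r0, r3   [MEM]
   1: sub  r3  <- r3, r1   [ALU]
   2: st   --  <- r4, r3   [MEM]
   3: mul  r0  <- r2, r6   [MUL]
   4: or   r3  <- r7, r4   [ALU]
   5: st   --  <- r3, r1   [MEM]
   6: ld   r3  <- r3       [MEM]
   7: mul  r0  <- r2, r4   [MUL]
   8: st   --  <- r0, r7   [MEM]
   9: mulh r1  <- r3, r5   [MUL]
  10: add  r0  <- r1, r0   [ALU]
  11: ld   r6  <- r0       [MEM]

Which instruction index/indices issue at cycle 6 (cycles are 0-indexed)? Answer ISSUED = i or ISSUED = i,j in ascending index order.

#0 head=0: st.MEM;sub.ALU i0+i1 pair
#1 head=2: st.MEM;mul.MUL i2+i3 pair
#2 head=4: or.ALU i4 RAW r3
#3 head=5: st.MEM i5 no-port MEM/MEM
#4 head=6: ld.MEM;mul.MUL i6+i7 pair
#5 head=8: st.MEM;mulh.MUL i8+i9 pair
#6 head=10: add.ALU i10 RAW r0
#7 head=11: ld.MEM i11 tail

ISSUED = 10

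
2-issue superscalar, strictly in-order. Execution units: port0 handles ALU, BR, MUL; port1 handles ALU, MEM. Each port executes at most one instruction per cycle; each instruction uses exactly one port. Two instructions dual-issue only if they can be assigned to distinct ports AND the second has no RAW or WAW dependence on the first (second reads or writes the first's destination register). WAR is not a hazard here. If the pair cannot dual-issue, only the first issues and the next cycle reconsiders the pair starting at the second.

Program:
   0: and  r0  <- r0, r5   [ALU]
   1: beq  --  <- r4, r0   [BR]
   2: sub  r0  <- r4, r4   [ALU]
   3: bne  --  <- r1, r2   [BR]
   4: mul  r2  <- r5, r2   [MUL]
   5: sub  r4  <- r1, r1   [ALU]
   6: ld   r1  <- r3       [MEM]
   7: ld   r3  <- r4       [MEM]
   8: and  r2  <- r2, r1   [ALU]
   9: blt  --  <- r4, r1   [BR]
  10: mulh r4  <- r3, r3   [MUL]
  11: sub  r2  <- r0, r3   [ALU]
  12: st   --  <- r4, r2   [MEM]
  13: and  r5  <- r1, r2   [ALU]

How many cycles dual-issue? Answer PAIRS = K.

0. and @i0  | RAW r0
1. beq/sub @i1&i2  | pair
2. bne @i3  | no-port BR/MUL
3. mul/sub @i4&i5  | pair
4. ld @i6  | no-port MEM/MEM
5. ld/and @i7&i8  | pair
6. blt @i9  | no-port BR/MUL
7. mulh/sub @i10&i11  | pair
8. st/and @i12&i13  | pair

PAIRS = 5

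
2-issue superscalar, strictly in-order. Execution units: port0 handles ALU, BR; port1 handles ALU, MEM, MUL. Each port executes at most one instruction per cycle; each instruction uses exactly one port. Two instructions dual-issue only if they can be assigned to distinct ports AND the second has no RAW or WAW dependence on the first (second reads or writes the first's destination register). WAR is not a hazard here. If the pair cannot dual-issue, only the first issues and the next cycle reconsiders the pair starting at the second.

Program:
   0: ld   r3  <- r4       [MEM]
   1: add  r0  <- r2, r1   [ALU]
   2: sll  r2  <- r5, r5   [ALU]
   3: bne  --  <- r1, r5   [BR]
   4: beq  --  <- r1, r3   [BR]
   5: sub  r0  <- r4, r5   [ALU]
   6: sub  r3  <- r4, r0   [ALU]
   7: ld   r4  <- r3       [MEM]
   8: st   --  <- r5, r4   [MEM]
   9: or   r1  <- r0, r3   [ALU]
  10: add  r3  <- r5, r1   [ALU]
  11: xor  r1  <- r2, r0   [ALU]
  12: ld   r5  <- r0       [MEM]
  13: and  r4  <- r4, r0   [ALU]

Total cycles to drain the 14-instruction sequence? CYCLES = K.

CYCLES = 8

#0 head=0: ld.MEM add.ALU i0&i1 pair
#1 head=2: sll.ALU bne.BR i2&i3 pair
#2 head=4: beq.BR sub.ALU i4&i5 pair
#3 head=6: sub.ALU i6 RAW r3
#4 head=7: ld.MEM i7 no-port MEM/MEM
#5 head=8: st.MEM or.ALU i8&i9 pair
#6 head=10: add.ALU xor.ALU i10&i11 pair
#7 head=12: ld.MEM and.ALU i12&i13 pair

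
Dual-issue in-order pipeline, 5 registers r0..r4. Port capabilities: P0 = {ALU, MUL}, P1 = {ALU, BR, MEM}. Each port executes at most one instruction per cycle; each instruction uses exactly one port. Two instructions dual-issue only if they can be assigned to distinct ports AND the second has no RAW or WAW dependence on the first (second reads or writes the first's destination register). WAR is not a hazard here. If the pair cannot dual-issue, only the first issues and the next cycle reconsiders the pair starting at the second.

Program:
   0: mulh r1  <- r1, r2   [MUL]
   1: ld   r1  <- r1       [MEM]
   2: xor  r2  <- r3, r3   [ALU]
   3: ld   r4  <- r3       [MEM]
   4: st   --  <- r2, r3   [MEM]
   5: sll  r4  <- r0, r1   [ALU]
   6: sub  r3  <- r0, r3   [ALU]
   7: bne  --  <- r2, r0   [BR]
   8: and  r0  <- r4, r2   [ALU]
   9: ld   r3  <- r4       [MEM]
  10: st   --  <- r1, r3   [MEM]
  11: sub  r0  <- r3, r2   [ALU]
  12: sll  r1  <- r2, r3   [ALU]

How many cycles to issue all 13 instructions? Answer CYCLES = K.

CYCLES = 8

#0 head=0: mulh i0 RAW+WAW r1
#1 head=1: ld/xor i1+i2 dual
#2 head=3: ld i3 no-port MEM/MEM
#3 head=4: st/sll i4+i5 dual
#4 head=6: sub/bne i6+i7 dual
#5 head=8: and/ld i8+i9 dual
#6 head=10: st/sub i10+i11 dual
#7 head=12: sll i12 tail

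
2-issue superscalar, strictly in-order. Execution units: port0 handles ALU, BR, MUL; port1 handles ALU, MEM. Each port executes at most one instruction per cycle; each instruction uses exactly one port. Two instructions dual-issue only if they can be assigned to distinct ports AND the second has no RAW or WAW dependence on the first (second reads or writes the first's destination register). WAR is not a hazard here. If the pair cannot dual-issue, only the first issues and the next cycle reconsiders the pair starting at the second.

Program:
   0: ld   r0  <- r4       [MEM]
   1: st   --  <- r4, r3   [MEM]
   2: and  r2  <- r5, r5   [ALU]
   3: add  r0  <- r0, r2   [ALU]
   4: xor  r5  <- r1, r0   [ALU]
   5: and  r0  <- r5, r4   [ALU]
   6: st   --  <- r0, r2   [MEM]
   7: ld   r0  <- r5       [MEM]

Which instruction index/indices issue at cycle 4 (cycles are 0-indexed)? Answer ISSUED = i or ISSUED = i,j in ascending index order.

c0: i0 ld  no-port MEM/MEM
c1: i1+i2 st;and  pair
c2: i3 add  RAW r0
c3: i4 xor  RAW r5
c4: i5 and  RAW r0
c5: i6 st  no-port MEM/MEM
c6: i7 ld  tail

ISSUED = 5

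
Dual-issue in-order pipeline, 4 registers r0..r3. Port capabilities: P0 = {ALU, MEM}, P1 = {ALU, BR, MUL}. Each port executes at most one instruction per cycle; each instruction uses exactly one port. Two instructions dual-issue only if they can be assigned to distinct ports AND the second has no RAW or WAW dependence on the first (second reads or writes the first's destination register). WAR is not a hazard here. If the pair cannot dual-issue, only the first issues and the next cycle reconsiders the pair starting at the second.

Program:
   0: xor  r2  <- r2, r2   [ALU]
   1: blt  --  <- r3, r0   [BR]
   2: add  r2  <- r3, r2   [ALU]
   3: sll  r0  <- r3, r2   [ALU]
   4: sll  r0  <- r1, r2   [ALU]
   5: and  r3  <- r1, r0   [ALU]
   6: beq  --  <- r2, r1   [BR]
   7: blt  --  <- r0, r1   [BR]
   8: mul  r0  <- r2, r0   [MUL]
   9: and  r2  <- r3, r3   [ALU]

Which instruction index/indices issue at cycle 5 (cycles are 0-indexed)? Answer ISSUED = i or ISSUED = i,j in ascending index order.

ISSUED = 7

#0 head=0: xor blt i0&i1 2-wide
#1 head=2: add i2 RAW r2
#2 head=3: sll i3 WAW r0
#3 head=4: sll i4 RAW r0
#4 head=5: and beq i5&i6 2-wide
#5 head=7: blt i7 no-port BR/MUL
#6 head=8: mul and i8&i9 2-wide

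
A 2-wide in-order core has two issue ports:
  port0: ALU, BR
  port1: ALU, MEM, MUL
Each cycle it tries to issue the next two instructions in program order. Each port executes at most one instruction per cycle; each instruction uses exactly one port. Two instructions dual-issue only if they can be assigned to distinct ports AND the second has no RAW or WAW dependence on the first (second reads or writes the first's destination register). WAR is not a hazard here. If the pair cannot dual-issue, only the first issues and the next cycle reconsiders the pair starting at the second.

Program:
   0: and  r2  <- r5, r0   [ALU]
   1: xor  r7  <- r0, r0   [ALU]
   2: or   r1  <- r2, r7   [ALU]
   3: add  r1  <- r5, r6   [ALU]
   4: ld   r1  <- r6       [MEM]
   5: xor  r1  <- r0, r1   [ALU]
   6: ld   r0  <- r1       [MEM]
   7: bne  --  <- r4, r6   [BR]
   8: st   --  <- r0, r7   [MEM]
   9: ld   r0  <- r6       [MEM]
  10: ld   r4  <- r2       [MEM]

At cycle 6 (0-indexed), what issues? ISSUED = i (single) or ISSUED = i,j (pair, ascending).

  cy0 -> i0&i1 (and.ALU xor.ALU) 2-wide
  cy1 -> i2 (or.ALU) WAW r1
  cy2 -> i3 (add.ALU) WAW r1
  cy3 -> i4 (ld.MEM) RAW+WAW r1
  cy4 -> i5 (xor.ALU) RAW r1
  cy5 -> i6&i7 (ld.MEM bne.BR) 2-wide
  cy6 -> i8 (st.MEM) no-port MEM/MEM
  cy7 -> i9 (ld.MEM) no-port MEM/MEM
  cy8 -> i10 (ld.MEM) tail

ISSUED = 8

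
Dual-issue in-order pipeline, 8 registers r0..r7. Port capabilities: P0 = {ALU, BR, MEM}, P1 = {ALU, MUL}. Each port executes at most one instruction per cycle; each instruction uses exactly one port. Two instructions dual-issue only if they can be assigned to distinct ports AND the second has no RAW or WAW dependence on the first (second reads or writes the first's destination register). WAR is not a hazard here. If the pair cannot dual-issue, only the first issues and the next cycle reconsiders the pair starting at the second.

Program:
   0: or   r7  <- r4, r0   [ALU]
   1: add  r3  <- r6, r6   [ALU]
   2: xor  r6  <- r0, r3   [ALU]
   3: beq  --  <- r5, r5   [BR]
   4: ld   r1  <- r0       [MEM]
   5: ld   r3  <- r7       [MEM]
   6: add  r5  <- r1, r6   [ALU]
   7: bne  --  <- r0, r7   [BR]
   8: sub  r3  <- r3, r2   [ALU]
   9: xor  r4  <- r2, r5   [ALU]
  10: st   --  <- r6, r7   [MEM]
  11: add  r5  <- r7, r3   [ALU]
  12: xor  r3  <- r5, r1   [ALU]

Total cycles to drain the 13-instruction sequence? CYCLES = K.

CYCLES = 8

[0] i0&i1  or/add  -- dual
[1] i2&i3  xor/beq  -- dual
[2] i4  ld  -- no-port MEM/MEM
[3] i5&i6  ld/add  -- dual
[4] i7&i8  bne/sub  -- dual
[5] i9&i10  xor/st  -- dual
[6] i11  add  -- RAW r5
[7] i12  xor  -- tail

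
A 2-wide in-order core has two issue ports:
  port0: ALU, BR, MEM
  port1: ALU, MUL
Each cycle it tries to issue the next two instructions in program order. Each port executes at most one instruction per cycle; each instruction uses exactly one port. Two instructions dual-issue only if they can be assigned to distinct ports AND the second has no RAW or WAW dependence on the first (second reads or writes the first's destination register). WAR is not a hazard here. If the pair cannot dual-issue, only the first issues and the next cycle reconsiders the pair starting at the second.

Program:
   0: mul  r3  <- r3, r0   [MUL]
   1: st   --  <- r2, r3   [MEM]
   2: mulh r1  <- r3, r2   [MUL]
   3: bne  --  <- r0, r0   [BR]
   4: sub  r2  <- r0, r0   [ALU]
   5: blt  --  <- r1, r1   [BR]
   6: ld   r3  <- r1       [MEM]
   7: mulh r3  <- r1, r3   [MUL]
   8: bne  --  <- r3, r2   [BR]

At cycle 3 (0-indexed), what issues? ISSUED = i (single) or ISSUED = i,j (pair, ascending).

[0] i0  mul.MUL  -- RAW r3
[1] i1&i2  st.MEM+mulh.MUL  -- dual
[2] i3&i4  bne.BR+sub.ALU  -- dual
[3] i5  blt.BR  -- no-port BR/MEM
[4] i6  ld.MEM  -- RAW+WAW r3
[5] i7  mulh.MUL  -- RAW r3
[6] i8  bne.BR  -- tail

ISSUED = 5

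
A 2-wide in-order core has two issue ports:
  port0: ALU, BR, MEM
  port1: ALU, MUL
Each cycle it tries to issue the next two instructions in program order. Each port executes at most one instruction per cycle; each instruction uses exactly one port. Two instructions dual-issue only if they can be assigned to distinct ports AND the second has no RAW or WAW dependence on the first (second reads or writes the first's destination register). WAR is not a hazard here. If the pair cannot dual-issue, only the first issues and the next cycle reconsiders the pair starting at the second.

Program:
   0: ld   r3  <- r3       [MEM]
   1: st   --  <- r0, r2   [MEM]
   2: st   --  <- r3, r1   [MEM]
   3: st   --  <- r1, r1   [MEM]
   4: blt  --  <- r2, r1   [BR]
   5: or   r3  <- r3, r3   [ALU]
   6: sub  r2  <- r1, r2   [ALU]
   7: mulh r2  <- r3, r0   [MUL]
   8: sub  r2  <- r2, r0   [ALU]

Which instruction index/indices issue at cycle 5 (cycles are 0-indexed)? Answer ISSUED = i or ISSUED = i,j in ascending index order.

ISSUED = 6

[0] i0  ld.MEM  -- no-port MEM/MEM
[1] i1  st.MEM  -- no-port MEM/MEM
[2] i2  st.MEM  -- no-port MEM/MEM
[3] i3  st.MEM  -- no-port MEM/BR
[4] i4,i5  blt.BR+or.ALU  -- 2-wide
[5] i6  sub.ALU  -- WAW r2
[6] i7  mulh.MUL  -- RAW+WAW r2
[7] i8  sub.ALU  -- tail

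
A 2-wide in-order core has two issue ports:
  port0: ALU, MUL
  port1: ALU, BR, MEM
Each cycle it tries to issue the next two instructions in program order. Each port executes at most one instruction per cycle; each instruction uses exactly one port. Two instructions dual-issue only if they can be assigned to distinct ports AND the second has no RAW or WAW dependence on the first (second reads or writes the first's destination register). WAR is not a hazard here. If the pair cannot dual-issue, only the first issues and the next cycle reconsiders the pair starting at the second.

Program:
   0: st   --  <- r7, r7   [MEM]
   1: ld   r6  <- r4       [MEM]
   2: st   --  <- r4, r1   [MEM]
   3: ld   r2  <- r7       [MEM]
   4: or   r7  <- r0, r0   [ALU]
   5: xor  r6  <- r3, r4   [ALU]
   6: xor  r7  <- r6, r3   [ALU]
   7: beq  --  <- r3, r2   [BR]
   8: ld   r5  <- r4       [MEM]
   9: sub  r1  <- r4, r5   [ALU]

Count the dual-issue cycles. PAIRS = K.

PAIRS = 2

t=0 i0:st ; no-port MEM/MEM
t=1 i1:ld ; no-port MEM/MEM
t=2 i2:st ; no-port MEM/MEM
t=3 i3,i4:ld;or ; 2-wide
t=4 i5:xor ; RAW r6
t=5 i6,i7:xor;beq ; 2-wide
t=6 i8:ld ; RAW r5
t=7 i9:sub ; tail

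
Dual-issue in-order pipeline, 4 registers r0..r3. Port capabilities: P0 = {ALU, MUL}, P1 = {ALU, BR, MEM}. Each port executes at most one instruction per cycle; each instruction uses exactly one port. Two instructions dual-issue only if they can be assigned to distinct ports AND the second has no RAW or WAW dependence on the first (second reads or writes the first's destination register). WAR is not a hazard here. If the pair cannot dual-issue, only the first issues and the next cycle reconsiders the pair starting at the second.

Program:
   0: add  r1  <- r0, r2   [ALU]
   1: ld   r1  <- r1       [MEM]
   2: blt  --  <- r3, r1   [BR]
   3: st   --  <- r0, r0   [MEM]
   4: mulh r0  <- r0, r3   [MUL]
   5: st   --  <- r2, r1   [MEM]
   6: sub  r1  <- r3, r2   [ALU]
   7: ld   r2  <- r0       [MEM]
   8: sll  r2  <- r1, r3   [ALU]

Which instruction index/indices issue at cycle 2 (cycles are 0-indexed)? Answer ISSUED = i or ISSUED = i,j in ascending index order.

t=0 i0:add.ALU ; RAW+WAW r1
t=1 i1:ld.MEM ; no-port MEM/BR
t=2 i2:blt.BR ; no-port BR/MEM
t=3 i3+i4:st.MEM+mulh.MUL ; dual
t=4 i5+i6:st.MEM+sub.ALU ; dual
t=5 i7:ld.MEM ; WAW r2
t=6 i8:sll.ALU ; tail

ISSUED = 2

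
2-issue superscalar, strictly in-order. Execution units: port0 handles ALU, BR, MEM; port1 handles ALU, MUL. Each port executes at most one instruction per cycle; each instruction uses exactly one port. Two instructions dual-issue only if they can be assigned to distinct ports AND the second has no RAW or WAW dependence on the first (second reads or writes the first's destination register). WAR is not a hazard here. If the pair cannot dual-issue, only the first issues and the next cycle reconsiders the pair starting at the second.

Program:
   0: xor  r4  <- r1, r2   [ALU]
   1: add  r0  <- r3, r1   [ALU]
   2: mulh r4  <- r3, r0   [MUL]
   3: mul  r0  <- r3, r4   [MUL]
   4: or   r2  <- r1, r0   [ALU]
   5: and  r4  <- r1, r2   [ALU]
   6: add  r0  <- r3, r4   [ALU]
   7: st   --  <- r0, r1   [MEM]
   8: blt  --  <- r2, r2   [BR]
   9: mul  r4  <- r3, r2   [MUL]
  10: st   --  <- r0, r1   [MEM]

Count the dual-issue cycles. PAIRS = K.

PAIRS = 2

  cy0 -> i0,i1 (xor/add) 2-wide
  cy1 -> i2 (mulh) no-port MUL/MUL
  cy2 -> i3 (mul) RAW r0
  cy3 -> i4 (or) RAW r2
  cy4 -> i5 (and) RAW r4
  cy5 -> i6 (add) RAW r0
  cy6 -> i7 (st) no-port MEM/BR
  cy7 -> i8,i9 (blt/mul) 2-wide
  cy8 -> i10 (st) tail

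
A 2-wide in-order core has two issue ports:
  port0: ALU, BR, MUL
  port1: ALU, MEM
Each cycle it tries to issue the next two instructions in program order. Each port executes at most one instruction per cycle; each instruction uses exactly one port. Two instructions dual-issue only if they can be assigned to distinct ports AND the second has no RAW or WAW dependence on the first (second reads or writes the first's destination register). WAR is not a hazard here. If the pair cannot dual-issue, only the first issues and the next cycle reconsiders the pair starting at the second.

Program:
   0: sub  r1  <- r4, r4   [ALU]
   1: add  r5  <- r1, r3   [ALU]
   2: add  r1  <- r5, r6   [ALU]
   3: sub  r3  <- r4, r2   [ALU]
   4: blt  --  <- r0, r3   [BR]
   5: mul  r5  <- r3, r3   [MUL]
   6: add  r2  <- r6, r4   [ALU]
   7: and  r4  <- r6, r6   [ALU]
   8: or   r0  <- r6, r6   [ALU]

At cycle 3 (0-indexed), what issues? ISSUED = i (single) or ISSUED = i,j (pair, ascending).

ISSUED = 4

#0 head=0: sub.ALU i0 RAW r1
#1 head=1: add.ALU i1 RAW r5
#2 head=2: add.ALU+sub.ALU i2,i3 pair
#3 head=4: blt.BR i4 no-port BR/MUL
#4 head=5: mul.MUL+add.ALU i5,i6 pair
#5 head=7: and.ALU+or.ALU i7,i8 pair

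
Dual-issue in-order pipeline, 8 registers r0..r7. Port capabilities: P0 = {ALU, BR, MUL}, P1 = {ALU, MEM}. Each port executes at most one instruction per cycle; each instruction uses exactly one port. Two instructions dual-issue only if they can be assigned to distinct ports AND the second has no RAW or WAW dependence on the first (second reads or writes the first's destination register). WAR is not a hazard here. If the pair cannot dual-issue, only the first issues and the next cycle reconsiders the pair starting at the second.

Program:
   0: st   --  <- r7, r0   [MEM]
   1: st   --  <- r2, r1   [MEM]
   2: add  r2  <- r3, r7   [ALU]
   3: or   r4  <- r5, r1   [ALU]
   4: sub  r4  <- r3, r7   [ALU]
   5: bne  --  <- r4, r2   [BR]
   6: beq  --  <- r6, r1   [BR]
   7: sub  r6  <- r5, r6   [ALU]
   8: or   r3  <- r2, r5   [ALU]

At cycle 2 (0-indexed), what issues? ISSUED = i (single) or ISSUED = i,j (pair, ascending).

ISSUED = 3

t=0 i0:st.MEM ; no-port MEM/MEM
t=1 i1&i2:st.MEM;add.ALU ; dual
t=2 i3:or.ALU ; WAW r4
t=3 i4:sub.ALU ; RAW r4
t=4 i5:bne.BR ; no-port BR/BR
t=5 i6&i7:beq.BR;sub.ALU ; dual
t=6 i8:or.ALU ; tail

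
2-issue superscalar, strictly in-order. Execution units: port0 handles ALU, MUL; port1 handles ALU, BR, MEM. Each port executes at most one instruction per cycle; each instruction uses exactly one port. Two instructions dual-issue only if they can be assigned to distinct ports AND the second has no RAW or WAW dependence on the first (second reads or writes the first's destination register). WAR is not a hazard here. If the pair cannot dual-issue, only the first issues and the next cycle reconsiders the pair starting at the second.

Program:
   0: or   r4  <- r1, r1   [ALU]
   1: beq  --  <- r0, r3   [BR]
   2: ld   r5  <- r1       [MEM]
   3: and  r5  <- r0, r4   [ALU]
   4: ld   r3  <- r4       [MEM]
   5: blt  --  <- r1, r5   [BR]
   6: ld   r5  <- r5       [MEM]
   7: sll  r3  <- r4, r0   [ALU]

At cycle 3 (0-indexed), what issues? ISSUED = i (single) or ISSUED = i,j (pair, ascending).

t=0 i0,i1:or/beq ; 2-wide
t=1 i2:ld ; WAW r5
t=2 i3,i4:and/ld ; 2-wide
t=3 i5:blt ; no-port BR/MEM
t=4 i6,i7:ld/sll ; 2-wide

ISSUED = 5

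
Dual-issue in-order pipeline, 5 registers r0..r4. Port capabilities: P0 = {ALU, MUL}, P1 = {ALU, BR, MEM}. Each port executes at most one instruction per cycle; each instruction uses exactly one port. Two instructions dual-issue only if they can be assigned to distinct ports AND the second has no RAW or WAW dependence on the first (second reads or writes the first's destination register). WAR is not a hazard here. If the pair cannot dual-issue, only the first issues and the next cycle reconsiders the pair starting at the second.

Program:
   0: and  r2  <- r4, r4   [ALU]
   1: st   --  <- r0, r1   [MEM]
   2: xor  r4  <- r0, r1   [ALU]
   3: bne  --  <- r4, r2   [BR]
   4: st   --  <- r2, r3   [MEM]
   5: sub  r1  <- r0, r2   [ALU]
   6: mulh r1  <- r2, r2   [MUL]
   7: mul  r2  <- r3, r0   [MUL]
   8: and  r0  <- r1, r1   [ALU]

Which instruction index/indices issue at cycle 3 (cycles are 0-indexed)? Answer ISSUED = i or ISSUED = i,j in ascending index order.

ISSUED = 4,5

[0] i0+i1  and.ALU/st.MEM  -- pair
[1] i2  xor.ALU  -- RAW r4
[2] i3  bne.BR  -- no-port BR/MEM
[3] i4+i5  st.MEM/sub.ALU  -- pair
[4] i6  mulh.MUL  -- no-port MUL/MUL
[5] i7+i8  mul.MUL/and.ALU  -- pair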